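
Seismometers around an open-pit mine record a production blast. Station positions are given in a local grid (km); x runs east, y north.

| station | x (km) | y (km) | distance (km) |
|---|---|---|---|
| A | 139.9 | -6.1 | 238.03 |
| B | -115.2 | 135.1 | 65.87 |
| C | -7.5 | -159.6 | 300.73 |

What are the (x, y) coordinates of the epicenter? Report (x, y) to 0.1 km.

Circle about each station: (x − 139.9)² + (y + 6.1)² = 238.03²; (x + 115.2)² + (y − 135.1)² = 65.87²; (x + 7.5)² + (y + 159.6)² = 300.73².
Subtracting the A equation from the B and C equations removes the quadratic terms:
-510.2 x + 282.4 y = 64233.25
-294.8 x − 307.0 y = -27861.06
Solving the 2×2 system: x ≈ -49.4, y ≈ 138.2 km.
Check against A (with the unrounded x, y): √((x − 139.9)²+(y + 6.1)²) = 238.03 ≈ 238.03 km. ✓

-49.4 km east, 138.2 km north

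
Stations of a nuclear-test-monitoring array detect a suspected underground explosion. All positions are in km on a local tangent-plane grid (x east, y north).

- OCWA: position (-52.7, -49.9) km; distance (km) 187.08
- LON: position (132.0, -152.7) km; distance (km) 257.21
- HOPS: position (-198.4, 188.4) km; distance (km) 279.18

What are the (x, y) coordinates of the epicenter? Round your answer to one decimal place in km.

Circle about each station: (x + 52.7)² + (y + 49.9)² = 187.08²; (x − 132.0)² + (y + 152.7)² = 257.21²; (x + 198.4)² + (y − 188.4)² = 279.18².
Subtracting pairs of circle equations eliminates x²+y² and gives linear equations (the radical axes):
369.4 x − 205.6 y = 4315.93
-291.4 x + 476.6 y = 26647.27
Solving the 2×2 system: x ≈ 64.9, y ≈ 95.6 km.

(64.9, 95.6)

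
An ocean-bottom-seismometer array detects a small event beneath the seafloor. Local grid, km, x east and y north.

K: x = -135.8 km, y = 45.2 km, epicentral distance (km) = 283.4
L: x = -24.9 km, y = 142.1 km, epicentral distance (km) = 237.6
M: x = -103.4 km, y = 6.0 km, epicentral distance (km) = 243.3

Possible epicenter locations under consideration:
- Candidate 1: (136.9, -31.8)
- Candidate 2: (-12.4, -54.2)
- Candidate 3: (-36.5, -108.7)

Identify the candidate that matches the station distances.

For each candidate, compare |candidate − station| to the reported distance:
Candidate 1: residuals K 0.0, L 0.1, M 0.0 → max 0.1 km
Candidate 2: residuals K 124.9, L 40.9, M 134.2 → max 134.2 km
Candidate 3: residuals K 100.2, L 13.5, M 110.5 → max 110.5 km
Only Candidate 1 has all residuals ≈ 0.

Candidate 1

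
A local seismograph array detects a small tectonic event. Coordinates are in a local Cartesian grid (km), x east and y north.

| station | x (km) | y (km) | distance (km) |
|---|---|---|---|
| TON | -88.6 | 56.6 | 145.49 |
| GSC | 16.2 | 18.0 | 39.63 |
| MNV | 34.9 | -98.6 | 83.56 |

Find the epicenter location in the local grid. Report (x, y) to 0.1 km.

x ≈ 38.0 km, y ≈ -15.1 km

Circle about each station: (x + 88.6)² + (y − 56.6)² = 145.49²; (x − 16.2)² + (y − 18.0)² = 39.63²; (x − 34.9)² + (y + 98.6)² = 83.56².
Subtracting the TON equation from the GSC and MNV equations removes the quadratic terms:
209.6 x − 77.2 y = 9129.72
247.0 x − 310.4 y = 14071.52
Solving the 2×2 system: x ≈ 38.0, y ≈ -15.1 km.
Check against TON (with the unrounded x, y): √((x + 88.6)²+(y − 56.6)²) = 145.49 ≈ 145.49 km. ✓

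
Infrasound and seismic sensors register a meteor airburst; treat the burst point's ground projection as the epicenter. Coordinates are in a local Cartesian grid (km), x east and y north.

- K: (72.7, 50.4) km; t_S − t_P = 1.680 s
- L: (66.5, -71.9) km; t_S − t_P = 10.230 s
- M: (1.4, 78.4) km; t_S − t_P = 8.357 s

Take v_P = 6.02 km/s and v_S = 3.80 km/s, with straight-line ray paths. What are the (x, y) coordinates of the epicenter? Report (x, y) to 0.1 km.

Distance from S−P lag: d = Δt · v_P v_S / (v_P − v_S) = Δt · (6.02·3.80)/(6.02−3.80) ≈ 10.3045·Δt.
So d_K = 17.31, d_L = 105.42, d_M = 86.11 km.
Circle about each station: (x − 72.7)² + (y − 50.4)² = 17.31²; (x − 66.5)² + (y + 71.9)² = 105.42²; (x − 1.4)² + (y − 78.4)² = 86.11².
Subtracting the K equation from the L and M equations removes the quadratic terms:
-12.4 x − 244.6 y = -9047.33
-142.6 x + 56.0 y = -8792.23
Solving the 2×2 system: x ≈ 74.7, y ≈ 33.2 km.
Check against K (with the unrounded x, y): √((x − 72.7)²+(y − 50.4)²) = 17.31 ≈ 17.31 km. ✓

74.7 km east, 33.2 km north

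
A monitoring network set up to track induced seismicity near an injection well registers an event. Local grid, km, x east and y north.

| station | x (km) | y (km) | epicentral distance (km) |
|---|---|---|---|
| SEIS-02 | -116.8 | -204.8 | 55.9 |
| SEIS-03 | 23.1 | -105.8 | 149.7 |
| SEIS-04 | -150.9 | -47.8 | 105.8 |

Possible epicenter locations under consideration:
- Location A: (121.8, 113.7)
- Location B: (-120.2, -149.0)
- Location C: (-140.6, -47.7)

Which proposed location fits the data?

For each candidate, compare |candidate − station| to the reported distance:
Location A: residuals SEIS-02 342.1, SEIS-03 91.0, SEIS-04 211.1 → max 342.1 km
Location B: residuals SEIS-02 0.0, SEIS-03 0.0, SEIS-04 0.0 → max 0.0 km
Location C: residuals SEIS-02 103.0, SEIS-03 24.0, SEIS-04 95.5 → max 103.0 km
Only Location B has all residuals ≈ 0.

Location B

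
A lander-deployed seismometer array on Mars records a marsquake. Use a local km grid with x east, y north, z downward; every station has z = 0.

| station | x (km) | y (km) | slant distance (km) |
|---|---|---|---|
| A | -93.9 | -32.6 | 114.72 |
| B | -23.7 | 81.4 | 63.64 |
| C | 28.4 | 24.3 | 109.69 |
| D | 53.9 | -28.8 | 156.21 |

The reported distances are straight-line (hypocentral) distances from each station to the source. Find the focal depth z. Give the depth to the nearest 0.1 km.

Each station gives a sphere (x−x_i)² + (y−y_i)² + z² = d_i² (stations at z=0).
Subtracting the A sphere from B and C: z² cancels, leaving linear equations in x and y:
140.4 x + 228.0 y = 6418.31
244.6 x + 113.8 y = -7354.14
Solving: x ≈ -60.494, y ≈ 65.402 km (keep extra digits for the depth step; rounded: -60.5, 65.4).
Then from the A sphere: z² = 114.72² − (x + 93.9)² − (y + 32.6)² with x = -60.494, y = 65.402, so z ≈ 49.400 ≈ 49.4 km.

depth ≈ 49.4 km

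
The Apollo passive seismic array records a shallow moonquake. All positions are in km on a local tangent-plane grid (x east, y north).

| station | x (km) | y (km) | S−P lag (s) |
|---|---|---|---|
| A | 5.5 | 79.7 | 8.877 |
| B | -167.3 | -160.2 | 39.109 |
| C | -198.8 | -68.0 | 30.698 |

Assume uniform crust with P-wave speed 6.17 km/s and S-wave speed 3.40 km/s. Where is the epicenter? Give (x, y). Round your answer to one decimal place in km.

Distance from S−P lag: d = Δt · v_P v_S / (v_P − v_S) = Δt · (6.17·3.40)/(6.17−3.40) ≈ 7.5733·Δt.
So d_A = 67.23, d_B = 296.18, d_C = 232.48 km.
Circle about each station: (x − 5.5)² + (y − 79.7)² = 67.23²; (x + 167.3)² + (y + 160.2)² = 296.18²; (x + 198.8)² + (y + 68.0)² = 232.48².
Subtracting the A equation from the B and C equations removes the quadratic terms:
-345.6 x − 479.8 y = -35931.73
-408.6 x − 295.4 y = -11763.98
Solving the 2×2 system: x ≈ -52.9, y ≈ 113.0 km.

x ≈ -52.9 km, y ≈ 113.0 km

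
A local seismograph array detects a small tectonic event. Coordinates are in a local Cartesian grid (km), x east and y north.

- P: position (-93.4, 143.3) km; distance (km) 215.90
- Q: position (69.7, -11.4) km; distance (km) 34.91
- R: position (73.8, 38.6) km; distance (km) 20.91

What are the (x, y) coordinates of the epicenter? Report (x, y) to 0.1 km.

Circle about each station: (x + 93.4)² + (y − 143.3)² = 215.90²; (x − 69.7)² + (y + 11.4)² = 34.91²; (x − 73.8)² + (y − 38.6)² = 20.91².
Subtracting pairs of circle equations eliminates x²+y² and gives linear equations (the radical axes):
326.2 x − 309.4 y = 21123.70
334.4 x − 209.4 y = 23853.53
Solving the 2×2 system: x ≈ 84.1, y ≈ 20.4 km.

84.1 km east, 20.4 km north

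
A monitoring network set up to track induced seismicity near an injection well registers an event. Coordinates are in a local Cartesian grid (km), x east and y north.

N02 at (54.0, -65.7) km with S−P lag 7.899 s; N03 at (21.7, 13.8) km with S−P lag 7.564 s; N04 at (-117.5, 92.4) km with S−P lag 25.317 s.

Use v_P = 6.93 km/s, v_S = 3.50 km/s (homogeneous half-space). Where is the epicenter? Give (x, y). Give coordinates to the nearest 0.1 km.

5.9 km east, -37.3 km north

Distance from S−P lag: d = Δt · v_P v_S / (v_P − v_S) = Δt · (6.93·3.50)/(6.93−3.50) ≈ 7.0714·Δt.
So d_N02 = 55.86, d_N03 = 53.49, d_N04 = 179.03 km.
Circle about each station: (x − 54.0)² + (y + 65.7)² = 55.86²; (x − 21.7)² + (y − 13.8)² = 53.49²; (x + 117.5)² + (y − 92.4)² = 179.03².
Subtracting pairs of circle equations eliminates x²+y² and gives linear equations (the radical axes):
-64.6 x + 159.0 y = -6312.00
-343.0 x + 316.2 y = -13819.88
Solving the 2×2 system: x ≈ 5.9, y ≈ -37.3 km.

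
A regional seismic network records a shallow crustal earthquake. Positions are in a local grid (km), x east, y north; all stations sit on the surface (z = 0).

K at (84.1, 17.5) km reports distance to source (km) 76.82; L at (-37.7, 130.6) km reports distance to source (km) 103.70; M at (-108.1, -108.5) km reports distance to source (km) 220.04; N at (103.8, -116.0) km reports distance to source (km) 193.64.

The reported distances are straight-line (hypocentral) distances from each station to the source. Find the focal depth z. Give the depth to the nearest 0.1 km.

Each station gives a sphere (x−x_i)² + (y−y_i)² + z² = d_i² (stations at z=0).
Subtracting the K sphere from L and M: z² cancels, leaving linear equations in x and y:
-243.6 x + 226.2 y = 6246.21
-384.4 x − 252.0 y = -26437.49
Solving: x ≈ 29.703, y ≈ 59.602 km (keep extra digits for the depth step; rounded: 29.7, 59.6).
Then from the K sphere: z² = 76.82² − (x − 84.1)² − (y − 17.5)² with x = 29.703, y = 59.602, so z ≈ 34.201 ≈ 34.2 km.
Check against N (with the unrounded solution): distance 193.64 ≈ 193.64 km. ✓

34.2 km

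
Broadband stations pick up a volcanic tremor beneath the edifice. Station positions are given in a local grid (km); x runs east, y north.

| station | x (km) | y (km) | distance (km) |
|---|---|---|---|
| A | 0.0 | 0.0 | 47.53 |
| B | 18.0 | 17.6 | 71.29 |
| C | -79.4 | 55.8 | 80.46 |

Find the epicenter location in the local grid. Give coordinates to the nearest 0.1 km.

(-44.5, -16.7)

Circle about each station: x² + y² = 47.53²; (x − 18.0)² + (y − 17.6)² = 71.29²; (x + 79.4)² + (y − 55.8)² = 80.46².
Subtracting the A equation from the B and C equations removes the quadratic terms:
36.0 x + 35.2 y = -2189.40
-158.8 x + 111.6 y = 5203.29
Solving the 2×2 system: x ≈ -44.5, y ≈ -16.7 km.
Check against A (with the unrounded x, y): √(x²+y²) = 47.52 ≈ 47.53 km. ✓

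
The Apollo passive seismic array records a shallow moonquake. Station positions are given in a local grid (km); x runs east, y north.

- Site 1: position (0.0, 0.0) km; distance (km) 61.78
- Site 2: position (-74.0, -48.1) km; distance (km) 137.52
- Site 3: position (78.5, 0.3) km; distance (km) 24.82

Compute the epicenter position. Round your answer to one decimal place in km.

Circle about each station: x² + y² = 61.78²; (x + 74.0)² + (y + 48.1)² = 137.52²; (x − 78.5)² + (y − 0.3)² = 24.82².
Subtracting the Site 1 equation from the Site 2 and Site 3 equations removes the quadratic terms:
-148.0 x − 96.2 y = -7305.37
157.0 x + 0.6 y = 9363.08
Solving the 2×2 system: x ≈ 59.7, y ≈ -15.9 km.

(59.7, -15.9)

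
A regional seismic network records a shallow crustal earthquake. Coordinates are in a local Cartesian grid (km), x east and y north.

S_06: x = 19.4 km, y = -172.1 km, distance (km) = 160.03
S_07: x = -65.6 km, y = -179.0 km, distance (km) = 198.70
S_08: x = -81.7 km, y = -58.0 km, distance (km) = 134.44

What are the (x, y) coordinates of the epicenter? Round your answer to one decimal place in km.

Circle about each station: (x − 19.4)² + (y + 172.1)² = 160.03²; (x + 65.6)² + (y + 179.0)² = 198.70²; (x + 81.7)² + (y + 58.0)² = 134.44².
Subtracting pairs of circle equations eliminates x²+y² and gives linear equations (the radical axes):
-170.0 x − 13.8 y = -7522.50
-202.2 x + 228.2 y = -12420.39
Solving the 2×2 system: x ≈ 45.4, y ≈ -14.2 km.

(45.4, -14.2)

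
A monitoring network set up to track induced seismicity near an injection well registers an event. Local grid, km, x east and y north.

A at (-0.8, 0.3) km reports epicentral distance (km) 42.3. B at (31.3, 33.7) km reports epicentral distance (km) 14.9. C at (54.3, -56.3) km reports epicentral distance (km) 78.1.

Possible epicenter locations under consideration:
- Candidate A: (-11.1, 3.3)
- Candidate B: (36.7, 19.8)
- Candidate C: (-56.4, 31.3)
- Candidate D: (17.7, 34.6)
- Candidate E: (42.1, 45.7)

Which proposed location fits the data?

Candidate B

For each candidate, compare |candidate − station| to the reported distance:
Candidate A: residuals A 31.6, B 37.3, C 10.4 → max 37.3 km
Candidate B: residuals A 0.0, B 0.0, C 0.0 → max 0.0 km
Candidate C: residuals A 21.4, B 72.8, C 63.1 → max 72.8 km
Candidate D: residuals A 3.3, B 1.3, C 19.9 → max 19.9 km
Candidate E: residuals A 20.2, B 1.2, C 24.6 → max 24.6 km
Only Candidate B has all residuals ≈ 0.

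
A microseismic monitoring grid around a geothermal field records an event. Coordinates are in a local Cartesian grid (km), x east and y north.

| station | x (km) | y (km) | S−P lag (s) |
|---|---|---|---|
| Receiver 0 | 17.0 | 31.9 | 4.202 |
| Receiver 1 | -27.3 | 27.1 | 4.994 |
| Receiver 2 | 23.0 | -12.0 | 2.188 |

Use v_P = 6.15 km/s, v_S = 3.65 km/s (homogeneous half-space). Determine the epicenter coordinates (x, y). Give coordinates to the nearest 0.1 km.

5.1 km east, -3.9 km north

Distance from S−P lag: d = Δt · v_P v_S / (v_P − v_S) = Δt · (6.15·3.65)/(6.15−3.65) ≈ 8.9790·Δt.
So d_Receiver 0 = 37.73, d_Receiver 1 = 44.84, d_Receiver 2 = 19.65 km.
Circle about each station: (x − 17.0)² + (y − 31.9)² = 37.73²; (x + 27.3)² + (y − 27.1)² = 44.84²; (x − 23.0)² + (y + 12.0)² = 19.65².
Subtracting the Receiver 0 equation from the Receiver 1 and Receiver 2 equations removes the quadratic terms:
-88.6 x − 9.6 y = -413.98
12.0 x − 87.8 y = 403.82
Solving the 2×2 system: x ≈ 5.1, y ≈ -3.9 km.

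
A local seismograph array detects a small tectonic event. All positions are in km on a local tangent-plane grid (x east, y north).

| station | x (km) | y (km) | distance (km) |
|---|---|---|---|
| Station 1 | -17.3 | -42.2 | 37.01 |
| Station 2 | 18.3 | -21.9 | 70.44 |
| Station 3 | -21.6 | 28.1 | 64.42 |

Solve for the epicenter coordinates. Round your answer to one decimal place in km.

-51.8 km east, -28.8 km north

Circle about each station: (x + 17.3)² + (y + 42.2)² = 37.01²; (x − 18.3)² + (y + 21.9)² = 70.44²; (x + 21.6)² + (y − 28.1)² = 64.42².
Subtracting pairs of circle equations eliminates x²+y² and gives linear equations (the radical axes):
71.2 x + 40.6 y = -4857.68
-8.6 x + 140.6 y = -3604.16
Solving the 2×2 system: x ≈ -51.8, y ≈ -28.8 km.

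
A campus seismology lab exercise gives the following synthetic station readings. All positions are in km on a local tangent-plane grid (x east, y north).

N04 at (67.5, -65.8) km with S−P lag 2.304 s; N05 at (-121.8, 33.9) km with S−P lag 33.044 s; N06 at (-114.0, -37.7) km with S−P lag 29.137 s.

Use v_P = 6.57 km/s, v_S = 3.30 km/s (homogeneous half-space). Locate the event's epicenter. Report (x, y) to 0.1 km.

78.4 km east, -55.1 km north

Distance from S−P lag: d = Δt · v_P v_S / (v_P − v_S) = Δt · (6.57·3.30)/(6.57−3.30) ≈ 6.6303·Δt.
So d_N04 = 15.28, d_N05 = 219.09, d_N06 = 193.19 km.
Circle about each station: (x − 67.5)² + (y + 65.8)² = 15.28²; (x + 121.8)² + (y − 33.9)² = 219.09²; (x + 114.0)² + (y + 37.7)² = 193.19².
Subtracting the N04 equation from the N05 and N06 equations removes the quadratic terms:
-378.6 x + 199.4 y = -40668.39
-363.0 x + 56.2 y = -31557.50
Solving the 2×2 system: x ≈ 78.4, y ≈ -55.1 km.
Check against N04 (with the unrounded x, y): √((x − 67.5)²+(y + 65.8)²) = 15.29 ≈ 15.28 km. ✓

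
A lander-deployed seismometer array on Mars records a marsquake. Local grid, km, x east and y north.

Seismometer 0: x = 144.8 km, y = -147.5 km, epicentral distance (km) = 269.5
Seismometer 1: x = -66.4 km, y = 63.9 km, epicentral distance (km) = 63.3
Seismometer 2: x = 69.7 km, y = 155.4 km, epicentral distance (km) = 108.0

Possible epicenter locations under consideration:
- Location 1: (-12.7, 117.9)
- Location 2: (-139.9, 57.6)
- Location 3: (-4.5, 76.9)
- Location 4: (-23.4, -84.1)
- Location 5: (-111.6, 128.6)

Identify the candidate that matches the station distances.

For each candidate, compare |candidate − station| to the reported distance:
Location 1: residuals Seismometer 0 39.1, Seismometer 1 12.9, Seismometer 2 17.5 → max 39.1 km
Location 2: residuals Seismometer 0 81.4, Seismometer 1 10.5, Seismometer 2 123.3 → max 123.3 km
Location 3: residuals Seismometer 0 0.0, Seismometer 1 0.0, Seismometer 2 0.0 → max 0.0 km
Location 4: residuals Seismometer 0 89.7, Seismometer 1 90.8, Seismometer 2 149.0 → max 149.0 km
Location 5: residuals Seismometer 0 107.3, Seismometer 1 15.6, Seismometer 2 75.3 → max 107.3 km
Only Location 3 has all residuals ≈ 0.

Location 3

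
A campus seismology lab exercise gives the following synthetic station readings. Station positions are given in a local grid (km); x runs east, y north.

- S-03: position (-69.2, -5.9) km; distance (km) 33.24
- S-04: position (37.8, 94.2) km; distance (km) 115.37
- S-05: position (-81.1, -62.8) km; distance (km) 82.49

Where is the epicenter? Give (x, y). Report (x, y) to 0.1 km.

-39.1 km east, 8.2 km north

Circle about each station: (x + 69.2)² + (y + 5.9)² = 33.24²; (x − 37.8)² + (y − 94.2)² = 115.37²; (x + 81.1)² + (y + 62.8)² = 82.49².
Subtracting the S-03 equation from the S-04 and S-05 equations removes the quadratic terms:
214.0 x + 200.2 y = -6726.31
-23.8 x − 113.8 y = -2.10
Solving the 2×2 system: x ≈ -39.1, y ≈ 8.2 km.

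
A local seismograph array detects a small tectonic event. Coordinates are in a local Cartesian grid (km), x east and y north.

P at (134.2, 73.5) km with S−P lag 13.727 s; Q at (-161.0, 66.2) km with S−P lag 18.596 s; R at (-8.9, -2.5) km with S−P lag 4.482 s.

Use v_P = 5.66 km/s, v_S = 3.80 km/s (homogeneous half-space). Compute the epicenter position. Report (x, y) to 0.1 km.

(25.0, -41.7)

Distance from S−P lag: d = Δt · v_P v_S / (v_P − v_S) = Δt · (5.66·3.80)/(5.66−3.80) ≈ 11.5634·Δt.
So d_P = 158.73, d_Q = 215.03, d_R = 51.83 km.
Circle about each station: (x − 134.2)² + (y − 73.5)² = 158.73²; (x + 161.0)² + (y − 66.2)² = 215.03²; (x + 8.9)² + (y + 2.5)² = 51.83².
Subtracting the P equation from the Q and R equations removes the quadratic terms:
-590.4 x − 14.6 y = -14151.14
-286.2 x − 152.0 y = -817.57
Solving the 2×2 system: x ≈ 25.0, y ≈ -41.7 km.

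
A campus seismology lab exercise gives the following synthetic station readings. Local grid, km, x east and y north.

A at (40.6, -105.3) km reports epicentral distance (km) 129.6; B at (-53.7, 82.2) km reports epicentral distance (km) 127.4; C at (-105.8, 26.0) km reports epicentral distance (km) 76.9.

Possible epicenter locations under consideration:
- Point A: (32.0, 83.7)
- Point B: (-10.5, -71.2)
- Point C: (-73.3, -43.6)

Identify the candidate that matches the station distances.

For each candidate, compare |candidate − station| to the reported distance:
Point A: residuals A 59.6, B 41.7, C 72.5 → max 72.5 km
Point B: residuals A 68.2, B 32.0, C 59.2 → max 68.2 km
Point C: residuals A 0.1, B 0.1, C 0.1 → max 0.1 km
Only Point C has all residuals ≈ 0.

Point C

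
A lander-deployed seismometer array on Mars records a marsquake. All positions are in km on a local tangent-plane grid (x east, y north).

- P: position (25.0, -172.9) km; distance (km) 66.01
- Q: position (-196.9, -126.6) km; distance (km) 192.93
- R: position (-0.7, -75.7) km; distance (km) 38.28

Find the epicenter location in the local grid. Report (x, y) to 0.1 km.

Circle about each station: (x − 25.0)² + (y + 172.9)² = 66.01²; (x + 196.9)² + (y + 126.6)² = 192.93²; (x + 0.7)² + (y + 75.7)² = 38.28².
Subtracting pairs of circle equations eliminates x²+y² and gives linear equations (the radical axes):
-443.8 x + 92.6 y = -8586.90
-51.4 x + 194.4 y = -21896.47
Solving the 2×2 system: x ≈ -4.4, y ≈ -113.8 km.

-4.4 km east, -113.8 km north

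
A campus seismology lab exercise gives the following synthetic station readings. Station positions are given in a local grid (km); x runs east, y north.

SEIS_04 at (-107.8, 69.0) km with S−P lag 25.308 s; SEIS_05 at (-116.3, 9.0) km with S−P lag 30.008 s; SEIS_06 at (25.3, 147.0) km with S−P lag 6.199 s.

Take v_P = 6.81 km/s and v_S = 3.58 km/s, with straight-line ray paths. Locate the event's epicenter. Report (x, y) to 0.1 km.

Distance from S−P lag: d = Δt · v_P v_S / (v_P − v_S) = Δt · (6.81·3.58)/(6.81−3.58) ≈ 7.5479·Δt.
So d_SEIS_04 = 191.02, d_SEIS_05 = 226.50, d_SEIS_06 = 46.79 km.
Circle about each station: (x + 107.8)² + (y − 69.0)² = 191.02²; (x + 116.3)² + (y − 9.0)² = 226.50²; (x − 25.3)² + (y − 147.0)² = 46.79².
Subtracting pairs of circle equations eliminates x²+y² and gives linear equations (the radical axes):
-17.0 x − 120.0 y = -17588.76
266.2 x + 156.0 y = 40166.59
Solving the 2×2 system: x ≈ 70.9, y ≈ 136.5 km.
Check against SEIS_04 (with the unrounded x, y): √((x + 107.8)²+(y − 69.0)²) = 191.01 ≈ 191.02 km. ✓

70.9 km east, 136.5 km north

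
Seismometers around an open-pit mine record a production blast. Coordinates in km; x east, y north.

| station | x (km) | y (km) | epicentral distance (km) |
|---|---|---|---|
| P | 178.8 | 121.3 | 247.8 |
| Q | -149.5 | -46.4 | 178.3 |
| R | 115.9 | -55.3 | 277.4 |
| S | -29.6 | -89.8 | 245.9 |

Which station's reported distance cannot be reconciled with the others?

Q

Solve using three stations at a time. Using P, R, S (subtract circle equations pairwise → linear system) gives (x, y) ≈ (-67.1, 153.4).
Distances from that point to each station vs reported:
  P: calculated 248.0 vs reported 247.8 → residual 0.2 km
  Q: calculated 216.1 vs reported 178.3 → residual 37.8 km
  R: calculated 277.5 vs reported 277.4 → residual 0.1 km
  S: calculated 246.1 vs reported 245.9 → residual 0.2 km
P, R, S are mutually consistent (residuals ≈ 0); Q is off by 37.8 km.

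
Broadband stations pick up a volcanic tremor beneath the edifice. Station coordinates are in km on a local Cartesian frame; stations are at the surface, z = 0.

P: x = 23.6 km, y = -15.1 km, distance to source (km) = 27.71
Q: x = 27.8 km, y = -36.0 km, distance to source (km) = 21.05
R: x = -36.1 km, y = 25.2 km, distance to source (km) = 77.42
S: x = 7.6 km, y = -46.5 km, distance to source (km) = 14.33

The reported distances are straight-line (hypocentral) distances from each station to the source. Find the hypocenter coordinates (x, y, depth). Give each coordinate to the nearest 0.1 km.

x ≈ 9.4 km, y ≈ -36.6 km, depth ≈ 10.2 km

Each station gives a sphere (x−x_i)² + (y−y_i)² + z² = d_i² (stations at z=0).
Subtracting the P sphere from Q and R: z² cancels, leaving linear equations in x and y:
8.4 x − 41.8 y = 1608.61
-119.4 x + 80.6 y = -4072.73
Solving: x ≈ 9.408, y ≈ -36.593 km (keep extra digits for the depth step; rounded: 9.4, -36.6).
Then from the P sphere: z² = 27.71² − (x − 23.6)² − (y + 15.1)² with x = 9.408, y = -36.593, so z ≈ 10.222 ≈ 10.2 km.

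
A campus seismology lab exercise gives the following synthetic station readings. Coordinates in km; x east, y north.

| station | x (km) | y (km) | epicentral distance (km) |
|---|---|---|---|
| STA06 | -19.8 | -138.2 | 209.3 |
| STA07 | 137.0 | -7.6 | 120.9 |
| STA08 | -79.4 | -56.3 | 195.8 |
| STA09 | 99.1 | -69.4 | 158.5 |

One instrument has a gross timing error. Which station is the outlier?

Solve using three stations at a time. Using STA07, STA08, STA09 (subtract circle equations pairwise → linear system) gives (x, y) ≈ (57.6, 83.6).
Distances from that point to each station vs reported:
  STA06: calculated 234.9 vs reported 209.3 → residual 25.6 km
  STA07: calculated 120.9 vs reported 120.9 → residual 0.0 km
  STA08: calculated 195.8 vs reported 195.8 → residual 0.0 km
  STA09: calculated 158.5 vs reported 158.5 → residual 0.0 km
STA07, STA08, STA09 are mutually consistent (residuals ≈ 0); STA06 is off by 25.6 km.

STA06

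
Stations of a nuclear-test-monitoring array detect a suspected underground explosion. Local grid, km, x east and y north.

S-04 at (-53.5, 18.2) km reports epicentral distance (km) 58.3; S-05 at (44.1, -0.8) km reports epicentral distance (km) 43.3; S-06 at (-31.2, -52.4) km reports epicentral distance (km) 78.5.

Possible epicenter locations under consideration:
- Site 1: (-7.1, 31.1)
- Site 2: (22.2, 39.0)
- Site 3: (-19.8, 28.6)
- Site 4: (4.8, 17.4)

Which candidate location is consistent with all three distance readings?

For each candidate, compare |candidate − station| to the reported distance:
Site 1: residuals S-04 10.1, S-05 17.0, S-06 8.4 → max 17.0 km
Site 2: residuals S-04 20.2, S-05 2.1, S-06 27.4 → max 27.4 km
Site 3: residuals S-04 23.0, S-05 27.0, S-06 3.3 → max 27.0 km
Site 4: residuals S-04 0.0, S-05 0.0, S-06 0.0 → max 0.0 km
Only Site 4 has all residuals ≈ 0.

Site 4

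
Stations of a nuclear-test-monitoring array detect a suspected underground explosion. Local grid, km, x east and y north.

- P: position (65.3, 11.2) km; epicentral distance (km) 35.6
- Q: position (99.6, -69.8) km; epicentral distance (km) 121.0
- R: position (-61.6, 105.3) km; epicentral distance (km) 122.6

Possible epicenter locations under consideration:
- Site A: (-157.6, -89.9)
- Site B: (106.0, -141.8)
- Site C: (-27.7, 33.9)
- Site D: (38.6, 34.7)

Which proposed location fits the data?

Site D

For each candidate, compare |candidate − station| to the reported distance:
Site A: residuals P 209.2, Q 137.0, R 94.9 → max 209.2 km
Site B: residuals P 122.7, Q 48.7, R 176.0 → max 176.0 km
Site C: residuals P 60.1, Q 43.2, R 43.6 → max 60.1 km
Site D: residuals P 0.0, Q 0.0, R 0.0 → max 0.0 km
Only Site D has all residuals ≈ 0.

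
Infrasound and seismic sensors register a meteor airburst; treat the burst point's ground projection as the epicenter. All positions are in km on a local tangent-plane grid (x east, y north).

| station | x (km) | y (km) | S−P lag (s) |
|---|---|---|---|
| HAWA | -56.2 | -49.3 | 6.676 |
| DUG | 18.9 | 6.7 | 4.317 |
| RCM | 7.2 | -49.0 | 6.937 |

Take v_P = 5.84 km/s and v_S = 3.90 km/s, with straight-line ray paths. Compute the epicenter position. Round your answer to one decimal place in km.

Distance from S−P lag: d = Δt · v_P v_S / (v_P − v_S) = Δt · (5.84·3.90)/(5.84−3.90) ≈ 11.7402·Δt.
So d_HAWA = 78.38, d_DUG = 50.68, d_RCM = 81.44 km.
Circle about each station: (x + 56.2)² + (y + 49.3)² = 78.38²; (x − 18.9)² + (y − 6.7)² = 50.68²; (x − 7.2)² + (y + 49.0)² = 81.44².
Subtracting the HAWA equation from the DUG and RCM equations removes the quadratic terms:
150.2 x + 112.0 y = -1611.87
126.8 x + 0.6 y = -3625.14
Solving the 2×2 system: x ≈ -28.7, y ≈ 24.1 km.

x ≈ -28.7 km, y ≈ 24.1 km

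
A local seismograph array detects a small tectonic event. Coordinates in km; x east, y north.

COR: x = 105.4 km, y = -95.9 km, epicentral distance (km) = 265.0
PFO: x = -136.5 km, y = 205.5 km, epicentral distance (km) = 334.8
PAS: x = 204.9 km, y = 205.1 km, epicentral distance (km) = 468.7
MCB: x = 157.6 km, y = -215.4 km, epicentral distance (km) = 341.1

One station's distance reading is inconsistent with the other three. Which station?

PFO

Solve using three stations at a time. Using COR, PAS, MCB (subtract circle equations pairwise → linear system) gives (x, y) ≈ (-159.3, -89.7).
Distances from that point to each station vs reported:
  COR: calculated 264.8 vs reported 265.0 → residual 0.2 km
  PFO: calculated 296.1 vs reported 334.8 → residual 38.7 km
  PAS: calculated 468.6 vs reported 468.7 → residual 0.1 km
  MCB: calculated 341.0 vs reported 341.1 → residual 0.1 km
COR, PAS, MCB are mutually consistent (residuals ≈ 0); PFO is off by 38.7 km.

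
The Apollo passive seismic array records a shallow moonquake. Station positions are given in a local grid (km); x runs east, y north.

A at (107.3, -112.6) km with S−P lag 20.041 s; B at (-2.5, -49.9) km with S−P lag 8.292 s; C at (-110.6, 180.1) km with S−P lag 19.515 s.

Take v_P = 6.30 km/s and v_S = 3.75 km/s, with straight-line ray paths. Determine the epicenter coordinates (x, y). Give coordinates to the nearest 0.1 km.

Distance from S−P lag: d = Δt · v_P v_S / (v_P − v_S) = Δt · (6.30·3.75)/(6.30−3.75) ≈ 9.2647·Δt.
So d_A = 185.67, d_B = 76.82, d_C = 180.80 km.
Circle about each station: (x − 107.3)² + (y + 112.6)² = 185.67²; (x + 2.5)² + (y + 49.9)² = 76.82²; (x + 110.6)² + (y − 180.1)² = 180.80².
Subtracting pairs of circle equations eliminates x²+y² and gives linear equations (the radical axes):
-219.6 x + 125.4 y = 6876.25
-435.8 x + 585.4 y = 22261.03
Solving the 2×2 system: x ≈ -16.7, y ≈ 25.6 km.

(-16.7, 25.6)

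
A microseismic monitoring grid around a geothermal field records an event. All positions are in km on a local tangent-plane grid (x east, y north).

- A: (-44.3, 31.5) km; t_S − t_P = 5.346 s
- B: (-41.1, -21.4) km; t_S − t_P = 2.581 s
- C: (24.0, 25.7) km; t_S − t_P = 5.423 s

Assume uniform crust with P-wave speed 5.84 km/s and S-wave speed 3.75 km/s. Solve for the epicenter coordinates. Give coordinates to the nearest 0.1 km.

(-14.6, -16.0)

Distance from S−P lag: d = Δt · v_P v_S / (v_P − v_S) = Δt · (5.84·3.75)/(5.84−3.75) ≈ 10.4785·Δt.
So d_A = 56.02, d_B = 27.04, d_C = 56.82 km.
Circle about each station: (x + 44.3)² + (y − 31.5)² = 56.02²; (x + 41.1)² + (y + 21.4)² = 27.04²; (x − 24.0)² + (y − 25.7)² = 56.82².
Subtracting pairs of circle equations eliminates x²+y² and gives linear equations (the radical axes):
6.4 x − 105.8 y = 1599.51
136.6 x − 11.6 y = -1808.52
Solving the 2×2 system: x ≈ -14.6, y ≈ -16.0 km.
Check against A (with the unrounded x, y): √((x + 44.3)²+(y − 31.5)²) = 56.02 ≈ 56.02 km. ✓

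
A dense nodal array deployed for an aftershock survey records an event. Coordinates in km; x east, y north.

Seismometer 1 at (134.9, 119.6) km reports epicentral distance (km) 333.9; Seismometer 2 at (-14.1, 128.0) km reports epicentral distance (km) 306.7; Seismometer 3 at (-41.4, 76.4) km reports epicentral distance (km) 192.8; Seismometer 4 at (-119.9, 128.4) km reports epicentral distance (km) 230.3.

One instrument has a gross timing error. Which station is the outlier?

Seismometer 2

Solve using three stations at a time. Using Seismometer 1, Seismometer 3, Seismometer 4 (subtract circle equations pairwise → linear system) gives (x, y) ≈ (-115.0, -102.0).
Distances from that point to each station vs reported:
  Seismometer 1: calculated 334.0 vs reported 333.9 → residual 0.1 km
  Seismometer 2: calculated 251.2 vs reported 306.7 → residual 55.5 km
  Seismometer 3: calculated 193.0 vs reported 192.8 → residual 0.2 km
  Seismometer 4: calculated 230.5 vs reported 230.3 → residual 0.2 km
Seismometer 1, Seismometer 3, Seismometer 4 are mutually consistent (residuals ≈ 0); Seismometer 2 is off by 55.5 km.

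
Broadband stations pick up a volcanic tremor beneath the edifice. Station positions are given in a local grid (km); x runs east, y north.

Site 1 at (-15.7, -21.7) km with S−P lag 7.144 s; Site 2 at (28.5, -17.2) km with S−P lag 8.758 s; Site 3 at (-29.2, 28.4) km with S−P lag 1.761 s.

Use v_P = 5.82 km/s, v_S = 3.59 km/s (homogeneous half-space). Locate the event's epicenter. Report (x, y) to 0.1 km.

Distance from S−P lag: d = Δt · v_P v_S / (v_P − v_S) = Δt · (5.82·3.59)/(5.82−3.59) ≈ 9.3694·Δt.
So d_Site 1 = 66.94, d_Site 2 = 82.06, d_Site 3 = 16.50 km.
Circle about each station: (x + 15.7)² + (y + 21.7)² = 66.94²; (x − 28.5)² + (y + 17.2)² = 82.06²; (x + 29.2)² + (y − 28.4)² = 16.50².
Subtracting the Site 1 equation from the Site 2 and Site 3 equations removes the quadratic terms:
88.4 x + 9.0 y = -1862.17
-27.0 x + 100.2 y = 5150.53
Solving the 2×2 system: x ≈ -25.6, y ≈ 44.5 km.

(-25.6, 44.5)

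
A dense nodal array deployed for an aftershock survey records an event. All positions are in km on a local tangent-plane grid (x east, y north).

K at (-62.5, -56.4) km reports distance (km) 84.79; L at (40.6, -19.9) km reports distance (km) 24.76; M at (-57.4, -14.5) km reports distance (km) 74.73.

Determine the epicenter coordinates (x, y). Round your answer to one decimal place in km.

x ≈ 16.5 km, y ≈ -25.6 km

Circle about each station: (x + 62.5)² + (y + 56.4)² = 84.79²; (x − 40.6)² + (y + 19.9)² = 24.76²; (x + 57.4)² + (y + 14.5)² = 74.73².
Subtracting pairs of circle equations eliminates x²+y² and gives linear equations (the radical axes):
206.2 x + 73.0 y = 1533.45
10.2 x + 83.8 y = -1977.43
Solving the 2×2 system: x ≈ 16.5, y ≈ -25.6 km.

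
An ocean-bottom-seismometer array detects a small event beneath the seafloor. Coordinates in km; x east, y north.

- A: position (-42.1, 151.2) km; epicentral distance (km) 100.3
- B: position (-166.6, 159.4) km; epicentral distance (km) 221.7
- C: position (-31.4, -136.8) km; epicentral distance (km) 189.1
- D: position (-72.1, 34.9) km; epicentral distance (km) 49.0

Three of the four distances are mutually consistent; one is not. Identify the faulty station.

B

Solve using three stations at a time. Using A, C, D (subtract circle equations pairwise → linear system) gives (x, y) ≈ (-26.4, 52.2).
Distances from that point to each station vs reported:
  A: calculated 100.2 vs reported 100.3 → residual 0.1 km
  B: calculated 176.5 vs reported 221.7 → residual 45.2 km
  C: calculated 189.1 vs reported 189.1 → residual 0.0 km
  D: calculated 48.9 vs reported 49.0 → residual 0.1 km
A, C, D are mutually consistent (residuals ≈ 0); B is off by 45.2 km.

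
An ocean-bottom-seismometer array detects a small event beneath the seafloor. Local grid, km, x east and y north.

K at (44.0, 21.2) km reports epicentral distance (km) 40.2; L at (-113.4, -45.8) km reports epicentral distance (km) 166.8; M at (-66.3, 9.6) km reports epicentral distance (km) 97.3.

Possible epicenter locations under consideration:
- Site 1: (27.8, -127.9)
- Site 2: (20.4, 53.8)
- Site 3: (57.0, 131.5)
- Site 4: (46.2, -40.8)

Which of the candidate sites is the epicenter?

Site 2

For each candidate, compare |candidate − station| to the reported distance:
Site 1: residuals K 109.8, L 3.5, M 69.3 → max 109.8 km
Site 2: residuals K 0.0, L 0.0, M 0.0 → max 0.0 km
Site 3: residuals K 70.9, L 79.1, M 76.1 → max 79.1 km
Site 4: residuals K 21.8, L 7.1, M 26.0 → max 26.0 km
Only Site 2 has all residuals ≈ 0.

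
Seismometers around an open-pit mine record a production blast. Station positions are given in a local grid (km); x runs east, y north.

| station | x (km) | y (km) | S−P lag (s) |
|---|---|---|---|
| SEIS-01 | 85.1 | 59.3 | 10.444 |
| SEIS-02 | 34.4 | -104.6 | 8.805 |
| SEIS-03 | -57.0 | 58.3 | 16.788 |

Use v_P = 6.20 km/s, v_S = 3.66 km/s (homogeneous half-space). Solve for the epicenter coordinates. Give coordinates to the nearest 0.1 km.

Distance from S−P lag: d = Δt · v_P v_S / (v_P − v_S) = Δt · (6.20·3.66)/(6.20−3.66) ≈ 8.9339·Δt.
So d_SEIS-01 = 93.31, d_SEIS-02 = 78.66, d_SEIS-03 = 149.98 km.
Circle about each station: (x − 85.1)² + (y − 59.3)² = 93.31²; (x − 34.4)² + (y + 104.6)² = 78.66²; (x + 57.0)² + (y − 58.3)² = 149.98².
Subtracting pairs of circle equations eliminates x²+y² and gives linear equations (the radical axes):
-101.4 x − 327.8 y = 3885.38
-284.2 x − 2.0 y = -17897.85
Solving the 2×2 system: x ≈ 63.2, y ≈ -31.4 km.

x ≈ 63.2 km, y ≈ -31.4 km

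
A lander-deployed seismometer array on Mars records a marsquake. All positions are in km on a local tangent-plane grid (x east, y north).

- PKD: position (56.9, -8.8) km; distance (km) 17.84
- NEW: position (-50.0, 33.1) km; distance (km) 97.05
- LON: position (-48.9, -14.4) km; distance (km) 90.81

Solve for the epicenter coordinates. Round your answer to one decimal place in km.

(40.9, -0.9)

Circle about each station: (x − 56.9)² + (y + 8.8)² = 17.84²; (x + 50.0)² + (y − 33.1)² = 97.05²; (x + 48.9)² + (y + 14.4)² = 90.81².
Subtracting pairs of circle equations eliminates x²+y² and gives linear equations (the radical axes):
-213.8 x + 83.8 y = -8819.88
-211.6 x − 11.2 y = -8644.67
Solving the 2×2 system: x ≈ 40.9, y ≈ -0.9 km.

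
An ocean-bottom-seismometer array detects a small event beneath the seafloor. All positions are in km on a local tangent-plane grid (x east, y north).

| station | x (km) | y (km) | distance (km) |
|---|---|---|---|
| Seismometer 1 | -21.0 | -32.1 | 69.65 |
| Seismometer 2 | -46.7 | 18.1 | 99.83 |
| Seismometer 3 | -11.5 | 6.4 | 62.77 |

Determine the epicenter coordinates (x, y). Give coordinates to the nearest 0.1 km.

46.9 km east, -16.6 km north

Circle about each station: (x + 21.0)² + (y + 32.1)² = 69.65²; (x + 46.7)² + (y − 18.1)² = 99.83²; (x + 11.5)² + (y − 6.4)² = 62.77².
Subtracting pairs of circle equations eliminates x²+y² and gives linear equations (the radical axes):
-51.4 x + 100.4 y = -4077.82
19.0 x + 77.0 y = -387.15
Solving the 2×2 system: x ≈ 46.9, y ≈ -16.6 km.
Check against Seismometer 1 (with the unrounded x, y): √((x + 21.0)²+(y + 32.1)²) = 69.65 ≈ 69.65 km. ✓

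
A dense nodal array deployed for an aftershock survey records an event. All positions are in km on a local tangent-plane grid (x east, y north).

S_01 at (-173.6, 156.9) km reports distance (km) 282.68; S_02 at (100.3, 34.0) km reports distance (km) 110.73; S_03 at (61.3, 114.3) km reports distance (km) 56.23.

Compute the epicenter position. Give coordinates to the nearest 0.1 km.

x ≈ 108.8 km, y ≈ 144.4 km

Circle about each station: (x + 173.6)² + (y − 156.9)² = 282.68²; (x − 100.3)² + (y − 34.0)² = 110.73²; (x − 61.3)² + (y − 114.3)² = 56.23².
Subtracting the S_01 equation from the S_02 and S_03 equations removes the quadratic terms:
547.8 x − 245.8 y = 24108.37
469.8 x − 85.2 y = 38813.78
Solving the 2×2 system: x ≈ 108.8, y ≈ 144.4 km.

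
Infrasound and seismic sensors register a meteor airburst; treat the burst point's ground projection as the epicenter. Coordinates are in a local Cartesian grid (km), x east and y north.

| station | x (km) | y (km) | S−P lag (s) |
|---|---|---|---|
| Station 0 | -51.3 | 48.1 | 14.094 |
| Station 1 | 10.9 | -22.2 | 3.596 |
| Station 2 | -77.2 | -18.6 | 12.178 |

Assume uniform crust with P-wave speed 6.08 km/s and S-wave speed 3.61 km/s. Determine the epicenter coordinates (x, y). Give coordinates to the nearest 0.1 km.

Distance from S−P lag: d = Δt · v_P v_S / (v_P − v_S) = Δt · (6.08·3.61)/(6.08−3.61) ≈ 8.8862·Δt.
So d_Station 0 = 125.24, d_Station 1 = 31.95, d_Station 2 = 108.22 km.
Circle about each station: (x + 51.3)² + (y − 48.1)² = 125.24²; (x − 10.9)² + (y + 22.2)² = 31.95²; (x + 77.2)² + (y + 18.6)² = 108.22².
Subtracting the Station 0 equation from the Station 1 and Station 2 equations removes the quadratic terms:
124.4 x − 140.6 y = 10330.61
-51.8 x − 133.4 y = 5333.99
Solving the 2×2 system: x ≈ 26.3, y ≈ -50.2 km.

x ≈ 26.3 km, y ≈ -50.2 km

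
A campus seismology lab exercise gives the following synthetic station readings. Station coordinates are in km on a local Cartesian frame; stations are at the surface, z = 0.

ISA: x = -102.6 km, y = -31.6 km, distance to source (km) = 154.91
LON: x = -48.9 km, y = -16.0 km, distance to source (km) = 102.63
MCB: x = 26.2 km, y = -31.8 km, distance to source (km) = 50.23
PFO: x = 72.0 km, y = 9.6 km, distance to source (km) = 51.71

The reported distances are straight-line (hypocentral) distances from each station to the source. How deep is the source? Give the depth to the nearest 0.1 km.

Each station gives a sphere (x−x_i)² + (y−y_i)² + z² = d_i² (stations at z=0).
Subtracting the ISA sphere from LON and MCB: z² cancels, leaving linear equations in x and y:
107.4 x + 31.2 y = 4586.08
257.6 x − 0.4 y = 11646.42
Solving: x ≈ 45.198, y ≈ -8.595 km (keep extra digits for the depth step; rounded: 45.2, -8.6).
Then from the ISA sphere: z² = 154.91² − (x + 102.6)² − (y + 31.6)² with x = 45.198, y = -8.595, so z ≈ 40.294 ≈ 40.3 km.

40.3 km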